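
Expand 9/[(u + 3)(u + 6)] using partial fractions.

9/(u + 3)(u + 6) = A/(u + 3) + B/(u + 6). A = 9/(-3 + 6) = 3, B = 9/(-6 + 3) = -3
Result: 3/(u + 3) - 3/(u + 6)


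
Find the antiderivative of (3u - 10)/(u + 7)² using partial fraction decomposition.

Decompose: A = 3, B = 3·(-7) - 10 = -31, so (3u - 10)/(u + 7)² = 3/(u + 7) - 31/(u + 7)². Integrate: ∫ A/(u + 7) du = 3 ln|(u + 7)|; ∫ B/(u + 7)² du = 31/(u + 7). Sum: 3 ln|(u + 7)| + 31/(u + 7) + C


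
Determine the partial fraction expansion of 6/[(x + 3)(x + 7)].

6/(x + 3)(x + 7) = α/(x + 3) + β/(x + 7). α = 6/(-3 + 7) = 3/2, β = 6/(-7 + 3) = -3/2
Result: (3/2)/(x + 3) - (3/2)/(x + 7)


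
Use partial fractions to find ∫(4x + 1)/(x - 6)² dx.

Decompose: P = 4, Q = 4·6 + 1 = 25, so (4x + 1)/(x - 6)² = 4/(x - 6) + 25/(x - 6)². Integrate: ∫ P/(x - 6) dx = 4 ln|(x - 6)|; ∫ Q/(x - 6)² dx = -25/(x - 6). Sum: 4 ln|(x - 6)| - 25/(x - 6) + C


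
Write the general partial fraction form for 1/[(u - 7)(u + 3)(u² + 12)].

Two linear + quadratic: α/(u - 7) + β/(u + 3) + (γu + δ)/(u² + 12)


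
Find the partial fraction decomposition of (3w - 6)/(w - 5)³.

(3w - 6) = P(w - 5)² + Q(w - 5) + R. At w = 5: R = 3·5 - 6 = 9. Coefficients: P = 0, Q = 3
Result: 3/(w - 5)² + 9/(w - 5)³


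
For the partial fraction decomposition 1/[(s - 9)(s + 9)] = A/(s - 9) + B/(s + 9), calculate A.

Cover-up at s = 9: A = 1/(9 + 9) = 1/18


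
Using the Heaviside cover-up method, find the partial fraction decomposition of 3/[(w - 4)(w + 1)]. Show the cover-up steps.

Cover (w - 4): set w=4, get A = 3/(4 + 1) = 3/5. Cover (w + 1): set w=-1, get B = 3/(-1 - 4) = -3/5.
Result: (3/5)/(w - 4) - (3/5)/(w + 1)


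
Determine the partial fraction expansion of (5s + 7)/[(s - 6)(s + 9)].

At s=6: P = (5·6 + 7)/(6 + 9) = 37/15. At s=-9: Q = (5·(-9) + 7)/(-9 - 6) = 38/15
Result: (37/15)/(s - 6) + (38/15)/(s + 9)


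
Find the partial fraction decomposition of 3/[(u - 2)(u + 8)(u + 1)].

Using cover-up method: P = 1/10, Q = 3/70, R = -1/7
Result: (1/10)/(u - 2) + (3/70)/(u + 8) - (1/7)/(u + 1)


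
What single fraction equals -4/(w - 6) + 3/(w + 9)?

Common denominator (w - 6)(w + 9). Numerator: -4(w + 9) + 3(w - 6) = (-4w - 36) + (3w - 18) = -w - 54
Result: (-w - 54)/[(w - 6)(w + 9)]


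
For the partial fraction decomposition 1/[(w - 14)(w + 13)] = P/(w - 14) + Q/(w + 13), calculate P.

Cover-up at w = 14: P = 1/(14 + 13) = 1/27


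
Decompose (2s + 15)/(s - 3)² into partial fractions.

(2s + 15) = P(s - 3) + Q. At s = 3: Q = 2·3 + 15 = 21. Coeff of s: P = 2
Result: 2/(s - 3) + 21/(s - 3)²


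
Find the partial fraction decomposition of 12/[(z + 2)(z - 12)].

12/(z + 2)(z - 12) = α/(z + 2) + β/(z - 12). α = 12/(-2 - 12) = -6/7, β = 12/(12 + 2) = 6/7
Result: (-6/7)/(z + 2) + (6/7)/(z - 12)


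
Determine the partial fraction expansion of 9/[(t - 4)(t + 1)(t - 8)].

Using cover-up method: α = -9/20, β = 1/5, γ = 1/4
Result: (-9/20)/(t - 4) + (1/5)/(t + 1) + (1/4)/(t - 8)


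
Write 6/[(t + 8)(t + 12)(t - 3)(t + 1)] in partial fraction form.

Using Heaviside cover-up: (3/154)/(t + 8) - (1/110)/(t + 12) + (1/110)/(t - 3) - (3/154)/(t + 1)


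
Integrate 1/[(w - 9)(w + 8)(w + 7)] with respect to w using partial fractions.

Cover-up: A = 1/272, B = 1/17, C = -1/16. Decomposition: (1/272)/(w - 9) + (1/17)/(w + 8) - (1/16)/(w + 7). Integrate each term: (1/272) ln|(w - 9)| + (1/17) ln|(w + 8)| - (1/16) ln|(w + 7)| + C


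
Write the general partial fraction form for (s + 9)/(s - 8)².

Repeated linear factor: P/(s - 8) + Q/(s - 8)²


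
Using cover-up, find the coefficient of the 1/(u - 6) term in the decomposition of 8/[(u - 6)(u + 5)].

Cover (u - 6), set u=6: 8/((u + 5) at u=6) = 8/(11) = 8/11


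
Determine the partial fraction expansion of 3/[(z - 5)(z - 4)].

3/(z - 5)(z - 4) = A/(z - 5) + B/(z - 4). A = 3/(5 - 4) = 3, B = 3/(4 - 5) = -3
Result: 3/(z - 5) - 3/(z - 4)


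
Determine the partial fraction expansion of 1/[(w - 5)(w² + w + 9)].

Cover-up at w = 5: A = 1/(5² + 1·5 + 9) = 1/39. Then B = -A = -1/39, C = -A·(1 + 5) = -2/13
Result: (1/39)/(w - 5) - ((1/39)w + 2/13)/(w² + w + 9)


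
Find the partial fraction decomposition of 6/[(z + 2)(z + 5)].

6/(z + 2)(z + 5) = A/(z + 2) + B/(z + 5). A = 6/(-2 + 5) = 2, B = 6/(-5 + 2) = -2
Result: 2/(z + 2) - 2/(z + 5)


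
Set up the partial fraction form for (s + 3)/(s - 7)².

Repeated linear factor: A/(s - 7) + B/(s - 7)²


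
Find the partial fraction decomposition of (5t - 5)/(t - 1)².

(5t - 5) = P(t - 1) + Q. At t = 1: Q = 5·1 - 5 = 0. Coeff of t: P = 5
Result: 5/(t - 1)


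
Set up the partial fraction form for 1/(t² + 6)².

Repeated quadratic factor: (Pt + Q)/(t² + 6) + (Rt + S)/(t² + 6)²


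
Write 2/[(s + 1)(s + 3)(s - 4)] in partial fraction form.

Using cover-up method: P = -1/5, Q = 1/7, R = 2/35
Result: (-1/5)/(s + 1) + (1/7)/(s + 3) + (2/35)/(s - 4)


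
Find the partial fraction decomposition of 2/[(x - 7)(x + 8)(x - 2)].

Using cover-up method: α = 2/75, β = 1/75, γ = -1/25
Result: (2/75)/(x - 7) + (1/75)/(x + 8) - (1/25)/(x - 2)


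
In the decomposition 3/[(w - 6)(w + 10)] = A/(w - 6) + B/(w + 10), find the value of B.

Cover-up at w = -10: B = 3/(-10 - 6) = -3/16


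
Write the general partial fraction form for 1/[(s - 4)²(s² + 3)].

Repeated linear + quadratic: P/(s - 4) + Q/(s - 4)² + (Rs + S)/(s² + 3)


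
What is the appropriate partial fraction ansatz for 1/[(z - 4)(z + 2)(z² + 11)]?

Two linear + quadratic: α/(z - 4) + β/(z + 2) + (γz + δ)/(z² + 11)


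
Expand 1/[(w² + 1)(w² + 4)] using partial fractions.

Coefficient matching gives α = γ = 0, β = 1/(4-1) = 1/3, δ = -β = -1/3
Result: (1/3)/(w² + 1) - (1/3)/(w² + 4)


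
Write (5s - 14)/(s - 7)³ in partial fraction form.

(5s - 14) = P(s - 7)² + Q(s - 7) + R. At s = 7: R = 5·7 - 14 = 21. Coefficients: P = 0, Q = 5
Result: 5/(s - 7)² + 21/(s - 7)³


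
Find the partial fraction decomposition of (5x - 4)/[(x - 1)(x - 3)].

At x=1: α = (5·1 - 4)/(1 - 3) = -1/2. At x=3: β = (5·3 - 4)/(3 - 1) = 11/2
Result: (-1/2)/(x - 1) + (11/2)/(x - 3)


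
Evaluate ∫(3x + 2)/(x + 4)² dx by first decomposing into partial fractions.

Decompose: α = 3, β = 3·(-4) + 2 = -10, so (3x + 2)/(x + 4)² = 3/(x + 4) - 10/(x + 4)². Integrate: ∫ α/(x + 4) dx = 3 ln|(x + 4)|; ∫ β/(x + 4)² dx = 10/(x + 4). Sum: 3 ln|(x + 4)| + 10/(x + 4) + C


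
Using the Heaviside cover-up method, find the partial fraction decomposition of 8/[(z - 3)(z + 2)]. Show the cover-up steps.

Cover (z - 3): set z=3, get A = 8/(3 + 2) = 8/5. Cover (z + 2): set z=-2, get B = 8/(-2 - 3) = -8/5.
Result: (8/5)/(z - 3) - (8/5)/(z + 2)


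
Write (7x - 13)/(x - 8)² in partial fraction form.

(7x - 13) = α(x - 8) + β. At x = 8: β = 7·8 - 13 = 43. Coeff of x: α = 7
Result: 7/(x - 8) + 43/(x - 8)²


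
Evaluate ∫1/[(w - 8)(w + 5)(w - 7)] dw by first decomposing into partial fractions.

Cover-up: P = 1/13, Q = 1/156, R = -1/12. Decomposition: (1/13)/(w - 8) + (1/156)/(w + 5) - (1/12)/(w - 7). Integrate each term: (1/13) ln|(w - 8)| + (1/156) ln|(w + 5)| - (1/12) ln|(w - 7)| + C


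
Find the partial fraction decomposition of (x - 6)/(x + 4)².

(x - 6) = α(x + 4) + β. At x = -4: β = 1·(-4) - 6 = -10. Coeff of x: α = 1
Result: 1/(x + 4) - 10/(x + 4)²


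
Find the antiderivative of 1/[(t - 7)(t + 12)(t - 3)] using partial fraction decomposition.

Cover-up: P = 1/76, Q = 1/285, R = -1/60. Decomposition: (1/76)/(t - 7) + (1/285)/(t + 12) - (1/60)/(t - 3). Integrate each term: (1/76) ln|(t - 7)| + (1/285) ln|(t + 12)| - (1/60) ln|(t - 3)| + C


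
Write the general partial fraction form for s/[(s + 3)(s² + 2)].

Linear + irreducible quadratic: A/(s + 3) + (Bs + C)/(s² + 2)


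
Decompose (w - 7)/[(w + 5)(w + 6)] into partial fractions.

At w=-5: P = (1·(-5) - 7)/(-5 + 6) = -12. At w=-6: Q = (1·(-6) - 7)/(-6 + 5) = 13
Result: -12/(w + 5) + 13/(w + 6)


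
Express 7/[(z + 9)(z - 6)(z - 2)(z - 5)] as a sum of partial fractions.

Using Heaviside cover-up: (-1/330)/(z + 9) + (7/60)/(z - 6) + (7/132)/(z - 2) - (1/6)/(z - 5)


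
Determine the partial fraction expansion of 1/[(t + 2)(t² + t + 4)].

Cover-up at t = -2: α = 1/((-2)² + 1·(-2) + 4) = 1/6. Then β = -α = -1/6, γ = -α·(1 - 2) = 1/6
Result: (1/6)/(t + 2) - ((1/6)t - 1/6)/(t² + t + 4)


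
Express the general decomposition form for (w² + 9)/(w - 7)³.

Repeated linear factor (power 3): P/(w - 7) + Q/(w - 7)² + R/(w - 7)³


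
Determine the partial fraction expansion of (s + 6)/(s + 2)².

(s + 6) = P(s + 2) + Q. At s = -2: Q = 1·(-2) + 6 = 4. Coeff of s: P = 1
Result: 1/(s + 2) + 4/(s + 2)²


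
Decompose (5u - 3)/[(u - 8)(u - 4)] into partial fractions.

At u=8: A = (5·8 - 3)/(8 - 4) = 37/4. At u=4: B = (5·4 - 3)/(4 - 8) = -17/4
Result: (37/4)/(u - 8) - (17/4)/(u - 4)


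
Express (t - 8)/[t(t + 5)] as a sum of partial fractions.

At t=0: P = (1·0 - 8)/(0 + 5) = -8/5. At t=-5: Q = (1·(-5) - 8)/(-5 - 0) = 13/5
Result: (-8/5)/t + (13/5)/(t + 5)


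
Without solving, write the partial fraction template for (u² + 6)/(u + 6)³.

Repeated linear factor (power 3): P/(u + 6) + Q/(u + 6)² + R/(u + 6)³


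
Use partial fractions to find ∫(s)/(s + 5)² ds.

Decompose: α = 1, β = 1·(-5) + 0 = -5, so (s)/(s + 5)² = 1/(s + 5) - 5/(s + 5)². Integrate: ∫ α/(s + 5) ds = ln|(s + 5)|; ∫ β/(s + 5)² ds = 5/(s + 5). Sum: ln|(s + 5)| + 5/(s + 5) + C


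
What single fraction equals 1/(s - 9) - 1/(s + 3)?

Common denominator (s - 9)(s + 3). Numerator: 1(s + 3) - 1(s - 9) = (s + 3) - (s - 9) = 12
Result: (12)/[(s - 9)(s + 3)]


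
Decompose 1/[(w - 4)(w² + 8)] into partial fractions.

Cover-up at w = 4: P = 1/(4² + 8) = 1/24. Then Q = -P = -1/24, R = -P·(0 + 4) = -1/6
Result: (1/24)/(w - 4) - ((1/24)w + 1/6)/(w² + 8)


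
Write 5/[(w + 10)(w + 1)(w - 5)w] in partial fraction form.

Using Heaviside cover-up: (-1/270)/(w + 10) + (5/54)/(w + 1) + (1/90)/(w - 5) - (1/10)/w


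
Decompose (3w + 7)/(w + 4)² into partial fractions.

(3w + 7) = α(w + 4) + β. At w = -4: β = 3·(-4) + 7 = -5. Coeff of w: α = 3
Result: 3/(w + 4) - 5/(w + 4)²


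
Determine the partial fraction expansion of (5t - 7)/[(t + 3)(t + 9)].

At t=-3: α = (5·(-3) - 7)/(-3 + 9) = -11/3. At t=-9: β = (5·(-9) - 7)/(-9 + 3) = 26/3
Result: (-11/3)/(t + 3) + (26/3)/(t + 9)


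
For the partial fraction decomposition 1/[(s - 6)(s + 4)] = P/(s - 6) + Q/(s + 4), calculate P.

Cover-up at s = 6: P = 1/(6 + 4) = 1/10


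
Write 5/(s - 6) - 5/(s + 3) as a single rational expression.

Common denominator (s - 6)(s + 3). Numerator: 5(s + 3) - 5(s - 6) = (5s + 15) - (5s - 30) = 45
Result: (45)/[(s - 6)(s + 3)]


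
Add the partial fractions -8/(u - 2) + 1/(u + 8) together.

Common denominator (u - 2)(u + 8). Numerator: -8(u + 8) + 1(u - 2) = (-8u - 64) + (u - 2) = -7u - 66
Result: (-7u - 66)/[(u - 2)(u + 8)]


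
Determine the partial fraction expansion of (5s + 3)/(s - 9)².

(5s + 3) = A(s - 9) + B. At s = 9: B = 5·9 + 3 = 48. Coeff of s: A = 5
Result: 5/(s - 9) + 48/(s - 9)²


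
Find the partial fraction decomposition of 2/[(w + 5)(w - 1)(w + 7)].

Using cover-up method: α = -1/6, β = 1/24, γ = 1/8
Result: (-1/6)/(w + 5) + (1/24)/(w - 1) + (1/8)/(w + 7)


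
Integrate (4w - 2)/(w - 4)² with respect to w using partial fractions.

Decompose: P = 4, Q = 4·4 - 2 = 14, so (4w - 2)/(w - 4)² = 4/(w - 4) + 14/(w - 4)². Integrate: ∫ P/(w - 4) dw = 4 ln|(w - 4)|; ∫ Q/(w - 4)² dw = -14/(w - 4). Sum: 4 ln|(w - 4)| - 14/(w - 4) + C


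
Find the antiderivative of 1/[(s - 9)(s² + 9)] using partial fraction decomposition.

Cover-up at s=9: A = 1/(9²+9) = 1/90. Coeff matching: B = -1/90, C = -1/10. Decomposition: (1/90)/(s - 9) - ((1/90)s + 1/10)/(s² + 9). Integrate: linear → ln, quadratic → (1/2)ln + arctan: (1/90) ln|(s - 9)| - (1/180) ln(s² + 9) - (1/30) arctan(s/3) + C


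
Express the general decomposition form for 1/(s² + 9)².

Repeated quadratic factor: (Ps + Q)/(s² + 9) + (Rs + S)/(s² + 9)²


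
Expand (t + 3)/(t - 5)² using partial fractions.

(t + 3) = P(t - 5) + Q. At t = 5: Q = 1·5 + 3 = 8. Coeff of t: P = 1
Result: 1/(t - 5) + 8/(t - 5)²


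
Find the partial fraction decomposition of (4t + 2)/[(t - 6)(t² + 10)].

At t=6: P = (4·6 + 2)/(6² + 10) = 13/23. Q = -P = -13/23, R = 4 - 6·P = 14/23
Result: (13/23)/(t - 6) - ((13/23)t - 14/23)/(t² + 10)


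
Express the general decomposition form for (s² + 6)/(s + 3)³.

Repeated linear factor (power 3): A/(s + 3) + B/(s + 3)² + C/(s + 3)³


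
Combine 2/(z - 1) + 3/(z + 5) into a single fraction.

Common denominator (z - 1)(z + 5). Numerator: 2(z + 5) + 3(z - 1) = (2z + 10) + (3z - 3) = 5z + 7
Result: (5z + 7)/[(z - 1)(z + 5)]


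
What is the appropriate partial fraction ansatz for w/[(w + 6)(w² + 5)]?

Linear + irreducible quadratic: P/(w + 6) + (Qw + R)/(w² + 5)


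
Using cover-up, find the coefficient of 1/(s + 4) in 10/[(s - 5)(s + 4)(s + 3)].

Cover (s + 4), set s=-4: 10/[(-4 - 5)(-4 + 3)] = 10/9


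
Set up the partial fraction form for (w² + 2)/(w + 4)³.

Repeated linear factor (power 3): A/(w + 4) + B/(w + 4)² + C/(w + 4)³


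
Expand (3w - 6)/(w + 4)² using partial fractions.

(3w - 6) = α(w + 4) + β. At w = -4: β = 3·(-4) - 6 = -18. Coeff of w: α = 3
Result: 3/(w + 4) - 18/(w + 4)²


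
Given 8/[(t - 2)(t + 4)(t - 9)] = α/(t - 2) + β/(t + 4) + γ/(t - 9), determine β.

Cover-up at t = -4: β = 8/[(-4 - 2)(-4 - 9)] = 8/[(-6)(-13)] = 8/78 = 4/39


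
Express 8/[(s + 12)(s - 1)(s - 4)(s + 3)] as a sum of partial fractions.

Using Heaviside cover-up: (-1/234)/(s + 12) - (2/39)/(s - 1) + (1/42)/(s - 4) + (2/63)/(s + 3)


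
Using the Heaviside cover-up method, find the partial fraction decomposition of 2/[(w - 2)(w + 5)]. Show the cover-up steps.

Cover (w - 2): set w=2, get A = 2/(2 + 5) = 2/7. Cover (w + 5): set w=-5, get B = 2/(-5 - 2) = -2/7.
Result: (2/7)/(w - 2) - (2/7)/(w + 5)


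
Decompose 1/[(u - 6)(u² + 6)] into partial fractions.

Cover-up at u = 6: A = 1/(6² + 6) = 1/42. Then B = -A = -1/42, C = -A·(0 + 6) = -1/7
Result: (1/42)/(u - 6) - ((1/42)u + 1/7)/(u² + 6)


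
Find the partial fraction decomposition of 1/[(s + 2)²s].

Cover-up at s=0: C = 1/(0 + 2)² = 1/4. Cover-up at s=-2: B = 1/(-2 - 0) = -1/2. Comparing s² coeff: A = -C = -1/4
Result: (-1/4)/(s + 2) - (1/2)/(s + 2)² + (1/4)/s


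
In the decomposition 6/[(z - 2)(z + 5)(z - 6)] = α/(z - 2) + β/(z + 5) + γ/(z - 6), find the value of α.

Cover-up at z = 2: α = 6/[(2 + 5)(2 - 6)] = 6/[(7)(-4)] = -6/28 = -3/14


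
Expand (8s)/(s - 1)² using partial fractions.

(8s) = α(s - 1) + β. At s = 1: β = 8·1 + 0 = 8. Coeff of s: α = 8
Result: 8/(s - 1) + 8/(s - 1)²


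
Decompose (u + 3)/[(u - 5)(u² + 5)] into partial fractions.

At u=5: P = (1·5 + 3)/(5² + 5) = 4/15. Q = -P = -4/15, R = 1 - 5·P = -1/3
Result: (4/15)/(u - 5) - ((4/15)u + 1/3)/(u² + 5)


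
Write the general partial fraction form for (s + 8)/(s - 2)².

Repeated linear factor: α/(s - 2) + β/(s - 2)²


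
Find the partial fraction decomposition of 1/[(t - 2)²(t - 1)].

Cover-up at t=1: γ = 1/(1 - 2)² = 1. Cover-up at t=2: β = 1/(2 - 1) = 1. Comparing t² coeff: α = -γ = -1
Result: -1/(t - 2) + 1/(t - 2)² + 1/(t - 1)


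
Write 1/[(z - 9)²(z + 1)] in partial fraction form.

Cover-up at z=-1: γ = 1/(-1 - 9)² = 1/100. Cover-up at z=9: β = 1/(9 + 1) = 1/10. Comparing z² coeff: α = -γ = -1/100
Result: (-1/100)/(z - 9) + (1/10)/(z - 9)² + (1/100)/(z + 1)


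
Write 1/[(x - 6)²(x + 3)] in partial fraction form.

Cover-up at x=-3: C = 1/(-3 - 6)² = 1/81. Cover-up at x=6: B = 1/(6 + 3) = 1/9. Comparing x² coeff: A = -C = -1/81
Result: (-1/81)/(x - 6) + (1/9)/(x - 6)² + (1/81)/(x + 3)


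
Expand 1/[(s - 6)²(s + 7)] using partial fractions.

Cover-up at s=-7: R = 1/(-7 - 6)² = 1/169. Cover-up at s=6: Q = 1/(6 + 7) = 1/13. Comparing s² coeff: P = -R = -1/169
Result: (-1/169)/(s - 6) + (1/13)/(s - 6)² + (1/169)/(s + 7)


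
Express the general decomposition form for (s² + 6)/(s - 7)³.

Repeated linear factor (power 3): P/(s - 7) + Q/(s - 7)² + R/(s - 7)³


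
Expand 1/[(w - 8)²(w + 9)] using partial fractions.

Cover-up at w=-9: R = 1/(-9 - 8)² = 1/289. Cover-up at w=8: Q = 1/(8 + 9) = 1/17. Comparing w² coeff: P = -R = -1/289
Result: (-1/289)/(w - 8) + (1/17)/(w - 8)² + (1/289)/(w + 9)


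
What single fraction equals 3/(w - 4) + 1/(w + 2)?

Common denominator (w - 4)(w + 2). Numerator: 3(w + 2) + 1(w - 4) = (3w + 6) + (w - 4) = 4w + 2
Result: (4w + 2)/[(w - 4)(w + 2)]


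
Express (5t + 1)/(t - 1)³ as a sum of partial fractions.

(5t + 1) = α(t - 1)² + β(t - 1) + γ. At t = 1: γ = 5·1 + 1 = 6. Coefficients: α = 0, β = 5
Result: 5/(t - 1)² + 6/(t - 1)³


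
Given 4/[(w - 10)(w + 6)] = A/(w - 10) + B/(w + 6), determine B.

Cover-up at w = -6: B = 4/(-6 - 10) = -4/16 = -1/4


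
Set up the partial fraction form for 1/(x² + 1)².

Repeated quadratic factor: (Px + Q)/(x² + 1) + (Rx + S)/(x² + 1)²


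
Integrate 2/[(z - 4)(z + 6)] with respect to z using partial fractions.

Decompose: 2/[(z - 4)(z + 6)] = (1/5)/(z - 4) - (1/5)/(z + 6). Integrate each term: (1/5) ln|(z - 4)| - (1/5) ln|(z + 6)| + C


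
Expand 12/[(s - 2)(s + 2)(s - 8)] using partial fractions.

Using cover-up method: P = -1/2, Q = 3/10, R = 1/5
Result: (-1/2)/(s - 2) + (3/10)/(s + 2) + (1/5)/(s - 8)


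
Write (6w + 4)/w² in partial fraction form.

(6w + 4) = Aw + B. At w = 0: B = 6·0 + 4 = 4. Coeff of w: A = 6
Result: 6/w + 4/w²


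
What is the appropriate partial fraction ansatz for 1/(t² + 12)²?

Repeated quadratic factor: (Pt + Q)/(t² + 12) + (Rt + S)/(t² + 12)²


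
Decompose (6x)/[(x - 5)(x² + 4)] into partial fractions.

At x=5: α = (6·5 + 0)/(5² + 4) = 30/29. β = -α = -30/29, γ = 6 - 5·α = 24/29
Result: (30/29)/(x - 5) - ((30/29)x - 24/29)/(x² + 4)


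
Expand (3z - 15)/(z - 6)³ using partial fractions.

(3z - 15) = P(z - 6)² + Q(z - 6) + R. At z = 6: R = 3·6 - 15 = 3. Coefficients: P = 0, Q = 3
Result: 3/(z - 6)² + 3/(z - 6)³


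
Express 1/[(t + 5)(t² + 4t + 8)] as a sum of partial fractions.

Cover-up at t = -5: A = 1/((-5)² + 4·(-5) + 8) = 1/13. Then B = -A = -1/13, C = -A·(4 - 5) = 1/13
Result: (1/13)/(t + 5) - ((1/13)t - 1/13)/(t² + 4t + 8)


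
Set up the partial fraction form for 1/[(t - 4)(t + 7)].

Distinct linear factors: A/(t - 4) + B/(t + 7)


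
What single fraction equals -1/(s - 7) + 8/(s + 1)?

Common denominator (s - 7)(s + 1). Numerator: -1(s + 1) + 8(s - 7) = (-s - 1) + (8s - 56) = 7s - 57
Result: (7s - 57)/[(s - 7)(s + 1)]


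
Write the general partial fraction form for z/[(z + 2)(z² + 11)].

Linear + irreducible quadratic: A/(z + 2) + (Bz + C)/(z² + 11)


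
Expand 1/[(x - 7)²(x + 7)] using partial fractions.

Cover-up at x=-7: γ = 1/(-7 - 7)² = 1/196. Cover-up at x=7: β = 1/(7 + 7) = 1/14. Comparing x² coeff: α = -γ = -1/196
Result: (-1/196)/(x - 7) + (1/14)/(x - 7)² + (1/196)/(x + 7)


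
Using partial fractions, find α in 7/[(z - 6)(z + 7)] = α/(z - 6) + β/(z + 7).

Cover-up at z = 6: α = 7/(6 + 7) = 7/13


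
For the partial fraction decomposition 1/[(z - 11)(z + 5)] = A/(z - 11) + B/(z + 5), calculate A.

Cover-up at z = 11: A = 1/(11 + 5) = 1/16


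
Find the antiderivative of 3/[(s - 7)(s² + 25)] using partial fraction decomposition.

Cover-up at s=7: A = 3/(7²+25) = 3/74. Coeff matching: B = -3/74, C = -21/74. Decomposition: (3/74)/(s - 7) - ((3/74)s + 21/74)/(s² + 25). Integrate: linear → ln, quadratic → (1/2)ln + arctan: (3/74) ln|(s - 7)| - (3/148) ln(s² + 25) - (21/370) arctan(s/5) + C


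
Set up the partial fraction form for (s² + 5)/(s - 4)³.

Repeated linear factor (power 3): A/(s - 4) + B/(s - 4)² + C/(s - 4)³


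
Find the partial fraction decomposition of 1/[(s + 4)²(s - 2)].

Cover-up at s=2: R = 1/(2 + 4)² = 1/36. Cover-up at s=-4: Q = 1/(-4 - 2) = -1/6. Comparing s² coeff: P = -R = -1/36
Result: (-1/36)/(s + 4) - (1/6)/(s + 4)² + (1/36)/(s - 2)


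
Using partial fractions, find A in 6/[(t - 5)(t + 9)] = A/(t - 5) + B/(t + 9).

Cover-up at t = 5: A = 6/(5 + 9) = 6/14 = 3/7


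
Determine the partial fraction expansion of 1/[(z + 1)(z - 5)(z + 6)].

Using cover-up method: P = -1/30, Q = 1/66, R = 1/55
Result: (-1/30)/(z + 1) + (1/66)/(z - 5) + (1/55)/(z + 6)


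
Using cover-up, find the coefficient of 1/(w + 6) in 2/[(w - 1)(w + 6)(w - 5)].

Cover (w + 6), set w=-6: 2/[(-6 - 1)(-6 - 5)] = 2/77


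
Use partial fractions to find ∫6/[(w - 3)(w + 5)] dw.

Decompose: 6/[(w - 3)(w + 5)] = (3/4)/(w - 3) - (3/4)/(w + 5). Integrate each term: (3/4) ln|(w - 3)| - (3/4) ln|(w + 5)| + C


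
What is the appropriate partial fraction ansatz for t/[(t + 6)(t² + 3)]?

Linear + irreducible quadratic: A/(t + 6) + (Bt + C)/(t² + 3)


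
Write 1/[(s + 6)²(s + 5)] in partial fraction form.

Cover-up at s=-5: γ = 1/(-5 + 6)² = 1. Cover-up at s=-6: β = 1/(-6 + 5) = -1. Comparing s² coeff: α = -γ = -1
Result: -1/(s + 6) - 1/(s + 6)² + 1/(s + 5)


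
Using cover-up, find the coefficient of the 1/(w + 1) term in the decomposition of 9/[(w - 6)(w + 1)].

Cover (w + 1), set w=-1: 9/((w - 6) at w=-1) = 9/(-7) = -9/7


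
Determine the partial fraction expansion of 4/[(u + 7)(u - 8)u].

Using cover-up method: A = 4/105, B = 1/30, C = -1/14
Result: (4/105)/(u + 7) + (1/30)/(u - 8) - (1/14)/u


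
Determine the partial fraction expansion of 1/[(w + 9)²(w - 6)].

Cover-up at w=6: R = 1/(6 + 9)² = 1/225. Cover-up at w=-9: Q = 1/(-9 - 6) = -1/15. Comparing w² coeff: P = -R = -1/225
Result: (-1/225)/(w + 9) - (1/15)/(w + 9)² + (1/225)/(w - 6)


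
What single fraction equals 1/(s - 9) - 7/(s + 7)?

Common denominator (s - 9)(s + 7). Numerator: 1(s + 7) - 7(s - 9) = (s + 7) - (7s - 63) = -6s + 70
Result: (-6s + 70)/[(s - 9)(s + 7)]


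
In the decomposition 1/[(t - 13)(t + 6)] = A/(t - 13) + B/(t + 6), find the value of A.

Cover-up at t = 13: A = 1/(13 + 6) = 1/19


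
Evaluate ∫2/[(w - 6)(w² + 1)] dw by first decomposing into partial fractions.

Cover-up at w=6: P = 2/(6²+1) = 2/37. Coeff matching: Q = -2/37, R = -12/37. Decomposition: (2/37)/(w - 6) - ((2/37)w + 12/37)/(w² + 1). Integrate: linear → ln, quadratic → (1/2)ln + arctan: (2/37) ln|(w - 6)| - (1/37) ln(w² + 1) - (12/37) arctan(w) + C


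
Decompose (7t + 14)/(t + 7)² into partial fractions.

(7t + 14) = A(t + 7) + B. At t = -7: B = 7·(-7) + 14 = -35. Coeff of t: A = 7
Result: 7/(t + 7) - 35/(t + 7)²


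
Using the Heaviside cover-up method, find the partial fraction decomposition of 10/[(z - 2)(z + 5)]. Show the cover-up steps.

Cover (z - 2): set z=2, get P = 10/(2 + 5) = 10/7. Cover (z + 5): set z=-5, get Q = 10/(-5 - 2) = -10/7.
Result: (10/7)/(z - 2) - (10/7)/(z + 5)


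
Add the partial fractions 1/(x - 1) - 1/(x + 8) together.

Common denominator (x - 1)(x + 8). Numerator: 1(x + 8) - 1(x - 1) = (x + 8) - (x - 1) = 9
Result: (9)/[(x - 1)(x + 8)]


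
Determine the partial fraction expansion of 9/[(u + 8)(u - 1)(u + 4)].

Using cover-up method: α = 1/4, β = 1/5, γ = -9/20
Result: (1/4)/(u + 8) + (1/5)/(u - 1) - (9/20)/(u + 4)


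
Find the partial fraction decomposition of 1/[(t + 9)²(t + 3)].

Cover-up at t=-3: γ = 1/(-3 + 9)² = 1/36. Cover-up at t=-9: β = 1/(-9 + 3) = -1/6. Comparing t² coeff: α = -γ = -1/36
Result: (-1/36)/(t + 9) - (1/6)/(t + 9)² + (1/36)/(t + 3)


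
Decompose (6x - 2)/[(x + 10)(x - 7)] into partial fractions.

At x=-10: A = (6·(-10) - 2)/(-10 - 7) = 62/17. At x=7: B = (6·7 - 2)/(7 + 10) = 40/17
Result: (62/17)/(x + 10) + (40/17)/(x - 7)


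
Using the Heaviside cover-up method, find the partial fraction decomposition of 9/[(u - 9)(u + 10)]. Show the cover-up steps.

Cover (u - 9): set u=9, get P = 9/(9 + 10) = 9/19. Cover (u + 10): set u=-10, get Q = 9/(-10 - 9) = -9/19.
Result: (9/19)/(u - 9) - (9/19)/(u + 10)


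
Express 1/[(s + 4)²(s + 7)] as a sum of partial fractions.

Cover-up at s=-7: C = 1/(-7 + 4)² = 1/9. Cover-up at s=-4: B = 1/(-4 + 7) = 1/3. Comparing s² coeff: A = -C = -1/9
Result: (-1/9)/(s + 4) + (1/3)/(s + 4)² + (1/9)/(s + 7)


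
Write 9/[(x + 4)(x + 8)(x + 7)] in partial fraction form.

Using cover-up method: α = 3/4, β = 9/4, γ = -3
Result: (3/4)/(x + 4) + (9/4)/(x + 8) - 3/(x + 7)


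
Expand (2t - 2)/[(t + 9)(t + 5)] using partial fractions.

At t=-9: α = (2·(-9) - 2)/(-9 + 5) = 5. At t=-5: β = (2·(-5) - 2)/(-5 + 9) = -3
Result: 5/(t + 9) - 3/(t + 5)


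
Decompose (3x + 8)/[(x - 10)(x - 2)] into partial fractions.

At x=10: α = (3·10 + 8)/(10 - 2) = 19/4. At x=2: β = (3·2 + 8)/(2 - 10) = -7/4
Result: (19/4)/(x - 10) - (7/4)/(x - 2)


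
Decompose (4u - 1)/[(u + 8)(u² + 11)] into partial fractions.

At u=-8: A = (4·(-8) - 1)/((-8)² + 11) = -11/25. B = -A = 11/25, C = 4 - (-8)·A = 12/25
Result: (-11/25)/(u + 8) + ((11/25)u + 12/25)/(u² + 11)


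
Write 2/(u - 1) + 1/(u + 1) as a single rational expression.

Common denominator (u - 1)(u + 1). Numerator: 2(u + 1) + 1(u - 1) = (2u + 2) + (u - 1) = 3u + 1
Result: (3u + 1)/[(u - 1)(u + 1)]


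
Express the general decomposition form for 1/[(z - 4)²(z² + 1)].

Repeated linear + quadratic: α/(z - 4) + β/(z - 4)² + (γz + δ)/(z² + 1)


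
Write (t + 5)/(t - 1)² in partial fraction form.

(t + 5) = α(t - 1) + β. At t = 1: β = 1·1 + 5 = 6. Coeff of t: α = 1
Result: 1/(t - 1) + 6/(t - 1)²


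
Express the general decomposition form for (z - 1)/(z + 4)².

Repeated linear factor: P/(z + 4) + Q/(z + 4)²


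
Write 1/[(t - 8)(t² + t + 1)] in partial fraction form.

Cover-up at t = 8: α = 1/(8² + 1·8 + 1) = 1/73. Then β = -α = -1/73, γ = -α·(1 + 8) = -9/73
Result: (1/73)/(t - 8) - ((1/73)t + 9/73)/(t² + t + 1)


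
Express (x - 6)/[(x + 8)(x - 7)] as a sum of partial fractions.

At x=-8: α = (1·(-8) - 6)/(-8 - 7) = 14/15. At x=7: β = (1·7 - 6)/(7 + 8) = 1/15
Result: (14/15)/(x + 8) + (1/15)/(x - 7)


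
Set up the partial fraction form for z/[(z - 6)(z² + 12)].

Linear + irreducible quadratic: P/(z - 6) + (Qz + R)/(z² + 12)


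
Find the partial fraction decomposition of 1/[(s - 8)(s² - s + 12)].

Cover-up at s = 8: A = 1/(8² - 1·8 + 12) = 1/68. Then B = -A = -1/68, C = -A·(-1 + 8) = -7/68
Result: (1/68)/(s - 8) - ((1/68)s + 7/68)/(s² - s + 12)


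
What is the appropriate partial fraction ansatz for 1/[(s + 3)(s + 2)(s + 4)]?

Three distinct linear factors: P/(s + 3) + Q/(s + 2) + R/(s + 4)


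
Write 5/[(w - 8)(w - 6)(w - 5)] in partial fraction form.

Using cover-up method: α = 5/6, β = -5/2, γ = 5/3
Result: (5/6)/(w - 8) - (5/2)/(w - 6) + (5/3)/(w - 5)


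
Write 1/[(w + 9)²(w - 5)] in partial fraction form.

Cover-up at w=5: C = 1/(5 + 9)² = 1/196. Cover-up at w=-9: B = 1/(-9 - 5) = -1/14. Comparing w² coeff: A = -C = -1/196
Result: (-1/196)/(w + 9) - (1/14)/(w + 9)² + (1/196)/(w - 5)


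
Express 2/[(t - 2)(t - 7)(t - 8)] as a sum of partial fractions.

Using cover-up method: P = 1/15, Q = -2/5, R = 1/3
Result: (1/15)/(t - 2) - (2/5)/(t - 7) + (1/3)/(t - 8)


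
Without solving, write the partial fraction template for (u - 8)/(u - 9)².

Repeated linear factor: A/(u - 9) + B/(u - 9)²


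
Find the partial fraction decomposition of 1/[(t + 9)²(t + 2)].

Cover-up at t=-2: R = 1/(-2 + 9)² = 1/49. Cover-up at t=-9: Q = 1/(-9 + 2) = -1/7. Comparing t² coeff: P = -R = -1/49
Result: (-1/49)/(t + 9) - (1/7)/(t + 9)² + (1/49)/(t + 2)


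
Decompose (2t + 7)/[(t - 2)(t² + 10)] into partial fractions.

At t=2: A = (2·2 + 7)/(2² + 10) = 11/14. B = -A = -11/14, C = 2 - 2·A = 3/7
Result: (11/14)/(t - 2) - ((11/14)t - 3/7)/(t² + 10)


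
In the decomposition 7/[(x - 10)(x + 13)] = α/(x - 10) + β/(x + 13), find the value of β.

Cover-up at x = -13: β = 7/(-13 - 10) = -7/23


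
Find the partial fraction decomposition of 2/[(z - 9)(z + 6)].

2/(z - 9)(z + 6) = A/(z - 9) + B/(z + 6). A = 2/(9 + 6) = 2/15, B = 2/(-6 - 9) = -2/15
Result: (2/15)/(z - 9) - (2/15)/(z + 6)


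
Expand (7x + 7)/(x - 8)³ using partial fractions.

(7x + 7) = A(x - 8)² + B(x - 8) + C. At x = 8: C = 7·8 + 7 = 63. Coefficients: A = 0, B = 7
Result: 7/(x - 8)² + 63/(x - 8)³


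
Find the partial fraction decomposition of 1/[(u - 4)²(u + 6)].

Cover-up at u=-6: γ = 1/(-6 - 4)² = 1/100. Cover-up at u=4: β = 1/(4 + 6) = 1/10. Comparing u² coeff: α = -γ = -1/100
Result: (-1/100)/(u - 4) + (1/10)/(u - 4)² + (1/100)/(u + 6)


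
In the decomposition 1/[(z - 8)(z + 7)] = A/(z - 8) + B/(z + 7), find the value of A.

Cover-up at z = 8: A = 1/(8 + 7) = 1/15


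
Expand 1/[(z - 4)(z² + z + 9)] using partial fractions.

Cover-up at z = 4: P = 1/(4² + 1·4 + 9) = 1/29. Then Q = -P = -1/29, R = -P·(1 + 4) = -5/29
Result: (1/29)/(z - 4) - ((1/29)z + 5/29)/(z² + z + 9)


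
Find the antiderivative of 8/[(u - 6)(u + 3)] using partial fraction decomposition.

Decompose: 8/[(u - 6)(u + 3)] = (8/9)/(u - 6) - (8/9)/(u + 3). Integrate each term: (8/9) ln|(u - 6)| - (8/9) ln|(u + 3)| + C


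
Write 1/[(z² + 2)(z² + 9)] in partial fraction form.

Coefficient matching gives A = C = 0, B = 1/(9-2) = 1/7, D = -B = -1/7
Result: (1/7)/(z² + 2) - (1/7)/(z² + 9)


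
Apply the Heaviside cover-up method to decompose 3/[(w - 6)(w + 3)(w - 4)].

Cover (w - 6), w=6: P = 3/[(6 + 3)(6 - 4)] = 1/6. Cover (w + 3), w=-3: Q = 3/[(-3 - 6)(-3 - 4)] = 1/21. Cover (w - 4), w=4: R = 3/[(4 - 6)(4 + 3)] = -3/14.
Result: (1/6)/(w - 6) + (1/21)/(w + 3) - (3/14)/(w - 4)


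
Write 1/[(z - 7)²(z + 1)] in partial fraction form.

Cover-up at z=-1: C = 1/(-1 - 7)² = 1/64. Cover-up at z=7: B = 1/(7 + 1) = 1/8. Comparing z² coeff: A = -C = -1/64
Result: (-1/64)/(z - 7) + (1/8)/(z - 7)² + (1/64)/(z + 1)


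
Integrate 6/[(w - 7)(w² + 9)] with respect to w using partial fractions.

Cover-up at w=7: α = 6/(7²+9) = 3/29. Coeff matching: β = -3/29, γ = -21/29. Decomposition: (3/29)/(w - 7) - ((3/29)w + 21/29)/(w² + 9). Integrate: linear → ln, quadratic → (1/2)ln + arctan: (3/29) ln|(w - 7)| - (3/58) ln(w² + 9) - (7/29) arctan(w/3) + C


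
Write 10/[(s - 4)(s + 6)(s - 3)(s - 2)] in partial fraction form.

Using Heaviside cover-up: (1/2)/(s - 4) - (1/72)/(s + 6) - (10/9)/(s - 3) + (5/8)/(s - 2)


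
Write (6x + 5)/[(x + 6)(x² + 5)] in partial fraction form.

At x=-6: α = (6·(-6) + 5)/((-6)² + 5) = -31/41. β = -α = 31/41, γ = 6 - (-6)·α = 60/41
Result: (-31/41)/(x + 6) + ((31/41)x + 60/41)/(x² + 5)


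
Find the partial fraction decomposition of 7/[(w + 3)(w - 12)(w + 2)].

Using cover-up method: P = 7/15, Q = 1/30, R = -1/2
Result: (7/15)/(w + 3) + (1/30)/(w - 12) - (1/2)/(w + 2)


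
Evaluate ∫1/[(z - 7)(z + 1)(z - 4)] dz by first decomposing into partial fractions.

Cover-up: A = 1/24, B = 1/40, C = -1/15. Decomposition: (1/24)/(z - 7) + (1/40)/(z + 1) - (1/15)/(z - 4). Integrate each term: (1/24) ln|(z - 7)| + (1/40) ln|(z + 1)| - (1/15) ln|(z - 4)| + C


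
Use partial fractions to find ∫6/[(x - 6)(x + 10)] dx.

Decompose: 6/[(x - 6)(x + 10)] = (3/8)/(x - 6) - (3/8)/(x + 10). Integrate each term: (3/8) ln|(x - 6)| - (3/8) ln|(x + 10)| + C


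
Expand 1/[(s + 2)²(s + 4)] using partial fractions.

Cover-up at s=-4: C = 1/(-4 + 2)² = 1/4. Cover-up at s=-2: B = 1/(-2 + 4) = 1/2. Comparing s² coeff: A = -C = -1/4
Result: (-1/4)/(s + 2) + (1/2)/(s + 2)² + (1/4)/(s + 4)


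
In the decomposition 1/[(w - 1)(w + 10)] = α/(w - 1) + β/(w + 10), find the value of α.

Cover-up at w = 1: α = 1/(1 + 10) = 1/11


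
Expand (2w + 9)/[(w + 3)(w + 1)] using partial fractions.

At w=-3: α = (2·(-3) + 9)/(-3 + 1) = -3/2. At w=-1: β = (2·(-1) + 9)/(-1 + 3) = 7/2
Result: (-3/2)/(w + 3) + (7/2)/(w + 1)


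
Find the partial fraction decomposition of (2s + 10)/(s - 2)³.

(2s + 10) = α(s - 2)² + β(s - 2) + γ. At s = 2: γ = 2·2 + 10 = 14. Coefficients: α = 0, β = 2
Result: 2/(s - 2)² + 14/(s - 2)³


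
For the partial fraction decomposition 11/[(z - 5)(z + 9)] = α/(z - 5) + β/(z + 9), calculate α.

Cover-up at z = 5: α = 11/(5 + 9) = 11/14


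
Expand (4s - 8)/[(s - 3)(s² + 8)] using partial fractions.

At s=3: A = (4·3 - 8)/(3² + 8) = 4/17. B = -A = -4/17, C = 4 - 3·A = 56/17
Result: (4/17)/(s - 3) - ((4/17)s - 56/17)/(s² + 8)


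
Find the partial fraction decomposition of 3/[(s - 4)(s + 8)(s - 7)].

Using cover-up method: α = -1/12, β = 1/60, γ = 1/15
Result: (-1/12)/(s - 4) + (1/60)/(s + 8) + (1/15)/(s - 7)


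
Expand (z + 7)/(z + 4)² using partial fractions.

(z + 7) = A(z + 4) + B. At z = -4: B = 1·(-4) + 7 = 3. Coeff of z: A = 1
Result: 1/(z + 4) + 3/(z + 4)²


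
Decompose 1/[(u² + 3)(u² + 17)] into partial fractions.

Coefficient matching gives P = R = 0, Q = 1/(17-3) = 1/14, S = -Q = -1/14
Result: (1/14)/(u² + 3) - (1/14)/(u² + 17)


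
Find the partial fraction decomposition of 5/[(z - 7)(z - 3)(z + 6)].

Using cover-up method: α = 5/52, β = -5/36, γ = 5/117
Result: (5/52)/(z - 7) - (5/36)/(z - 3) + (5/117)/(z + 6)


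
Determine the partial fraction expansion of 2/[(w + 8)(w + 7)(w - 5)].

Using cover-up method: A = 2/13, B = -1/6, C = 1/78
Result: (2/13)/(w + 8) - (1/6)/(w + 7) + (1/78)/(w - 5)


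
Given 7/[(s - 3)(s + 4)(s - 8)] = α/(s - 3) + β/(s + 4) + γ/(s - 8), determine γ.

Cover-up at s = 8: γ = 7/[(8 - 3)(8 + 4)] = 7/[(5)(12)] = 7/60


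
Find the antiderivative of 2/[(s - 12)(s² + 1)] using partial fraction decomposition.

Cover-up at s=12: α = 2/(12²+1) = 2/145. Coeff matching: β = -2/145, γ = -24/145. Decomposition: (2/145)/(s - 12) - ((2/145)s + 24/145)/(s² + 1). Integrate: linear → ln, quadratic → (1/2)ln + arctan: (2/145) ln|(s - 12)| - (1/145) ln(s² + 1) - (24/145) arctan(s) + C


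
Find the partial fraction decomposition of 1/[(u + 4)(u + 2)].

1/(u + 4)(u + 2) = A/(u + 4) + B/(u + 2). A = 1/(-4 + 2) = -1/2, B = 1/(-2 + 4) = 1/2
Result: (-1/2)/(u + 4) + (1/2)/(u + 2)


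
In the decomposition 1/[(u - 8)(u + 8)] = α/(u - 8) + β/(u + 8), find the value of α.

Cover-up at u = 8: α = 1/(8 + 8) = 1/16


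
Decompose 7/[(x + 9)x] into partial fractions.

7/(x + 9)x = P/(x + 9) + Q/x. P = 7/(-9 - 0) = -7/9, Q = 7/(0 + 9) = 7/9
Result: (-7/9)/(x + 9) + (7/9)/x


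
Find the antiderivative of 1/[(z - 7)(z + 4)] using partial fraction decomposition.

Decompose: 1/[(z - 7)(z + 4)] = (1/11)/(z - 7) - (1/11)/(z + 4). Integrate each term: (1/11) ln|(z - 7)| - (1/11) ln|(z + 4)| + C


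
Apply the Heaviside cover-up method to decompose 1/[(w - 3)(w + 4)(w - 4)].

Cover (w - 3), w=3: P = 1/[(3 + 4)(3 - 4)] = -1/7. Cover (w + 4), w=-4: Q = 1/[(-4 - 3)(-4 - 4)] = 1/56. Cover (w - 4), w=4: R = 1/[(4 - 3)(4 + 4)] = 1/8.
Result: (-1/7)/(w - 3) + (1/56)/(w + 4) + (1/8)/(w - 4)


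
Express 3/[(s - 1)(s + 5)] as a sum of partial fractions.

3/(s - 1)(s + 5) = α/(s - 1) + β/(s + 5). α = 3/(1 + 5) = 1/2, β = 3/(-5 - 1) = -1/2
Result: (1/2)/(s - 1) - (1/2)/(s + 5)


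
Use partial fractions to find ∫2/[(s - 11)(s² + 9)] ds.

Cover-up at s=11: α = 2/(11²+9) = 1/65. Coeff matching: β = -1/65, γ = -11/65. Decomposition: (1/65)/(s - 11) - ((1/65)s + 11/65)/(s² + 9). Integrate: linear → ln, quadratic → (1/2)ln + arctan: (1/65) ln|(s - 11)| - (1/130) ln(s² + 9) - (11/195) arctan(s/3) + C


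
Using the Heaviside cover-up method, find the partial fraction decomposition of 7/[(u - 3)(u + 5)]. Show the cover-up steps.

Cover (u - 3): set u=3, get α = 7/(3 + 5) = 7/8. Cover (u + 5): set u=-5, get β = 7/(-5 - 3) = -7/8.
Result: (7/8)/(u - 3) - (7/8)/(u + 5)


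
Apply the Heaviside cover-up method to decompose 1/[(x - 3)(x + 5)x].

Cover (x - 3), x=3: α = 1/[(3 + 5)(3 - 0)] = 1/24. Cover (x + 5), x=-5: β = 1/[(-5 - 3)(-5 - 0)] = 1/40. Cover x, x=0: γ = 1/[(0 - 3)(0 + 5)] = -1/15.
Result: (1/24)/(x - 3) + (1/40)/(x + 5) - (1/15)/x


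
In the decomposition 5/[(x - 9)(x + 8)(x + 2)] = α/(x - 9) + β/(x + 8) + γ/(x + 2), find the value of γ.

Cover-up at x = -2: γ = 5/[(-2 - 9)(-2 + 8)] = 5/[(-11)(6)] = -5/66


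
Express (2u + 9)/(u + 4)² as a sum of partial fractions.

(2u + 9) = α(u + 4) + β. At u = -4: β = 2·(-4) + 9 = 1. Coeff of u: α = 2
Result: 2/(u + 4) + 1/(u + 4)²


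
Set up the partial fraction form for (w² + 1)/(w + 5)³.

Repeated linear factor (power 3): α/(w + 5) + β/(w + 5)² + γ/(w + 5)³


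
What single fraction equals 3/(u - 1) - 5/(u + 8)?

Common denominator (u - 1)(u + 8). Numerator: 3(u + 8) - 5(u - 1) = (3u + 24) - (5u - 5) = -2u + 29
Result: (-2u + 29)/[(u - 1)(u + 8)]


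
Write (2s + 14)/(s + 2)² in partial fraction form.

(2s + 14) = P(s + 2) + Q. At s = -2: Q = 2·(-2) + 14 = 10. Coeff of s: P = 2
Result: 2/(s + 2) + 10/(s + 2)²


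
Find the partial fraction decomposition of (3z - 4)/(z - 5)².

(3z - 4) = P(z - 5) + Q. At z = 5: Q = 3·5 - 4 = 11. Coeff of z: P = 3
Result: 3/(z - 5) + 11/(z - 5)²


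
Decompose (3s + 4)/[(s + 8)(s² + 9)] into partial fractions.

At s=-8: P = (3·(-8) + 4)/((-8)² + 9) = -20/73. Q = -P = 20/73, R = 3 - (-8)·P = 59/73
Result: (-20/73)/(s + 8) + ((20/73)s + 59/73)/(s² + 9)


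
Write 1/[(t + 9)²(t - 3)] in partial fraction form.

Cover-up at t=3: γ = 1/(3 + 9)² = 1/144. Cover-up at t=-9: β = 1/(-9 - 3) = -1/12. Comparing t² coeff: α = -γ = -1/144
Result: (-1/144)/(t + 9) - (1/12)/(t + 9)² + (1/144)/(t - 3)


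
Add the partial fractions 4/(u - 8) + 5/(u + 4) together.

Common denominator (u - 8)(u + 4). Numerator: 4(u + 4) + 5(u - 8) = (4u + 16) + (5u - 40) = 9u - 24
Result: (9u - 24)/[(u - 8)(u + 4)]


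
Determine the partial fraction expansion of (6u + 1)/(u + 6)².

(6u + 1) = P(u + 6) + Q. At u = -6: Q = 6·(-6) + 1 = -35. Coeff of u: P = 6
Result: 6/(u + 6) - 35/(u + 6)²


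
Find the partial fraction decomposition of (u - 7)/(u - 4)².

(u - 7) = α(u - 4) + β. At u = 4: β = 1·4 - 7 = -3. Coeff of u: α = 1
Result: 1/(u - 4) - 3/(u - 4)²


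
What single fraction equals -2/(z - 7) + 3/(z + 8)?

Common denominator (z - 7)(z + 8). Numerator: -2(z + 8) + 3(z - 7) = (-2z - 16) + (3z - 21) = z - 37
Result: (z - 37)/[(z - 7)(z + 8)]


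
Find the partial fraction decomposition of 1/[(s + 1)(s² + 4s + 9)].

Cover-up at s = -1: P = 1/((-1)² + 4·(-1) + 9) = 1/6. Then Q = -P = -1/6, R = -P·(4 - 1) = -1/2
Result: (1/6)/(s + 1) - ((1/6)s + 1/2)/(s² + 4s + 9)


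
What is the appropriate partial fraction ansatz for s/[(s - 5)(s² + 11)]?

Linear + irreducible quadratic: α/(s - 5) + (βs + γ)/(s² + 11)


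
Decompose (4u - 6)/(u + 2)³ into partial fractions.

(4u - 6) = A(u + 2)² + B(u + 2) + C. At u = -2: C = 4·(-2) - 6 = -14. Coefficients: A = 0, B = 4
Result: 4/(u + 2)² - 14/(u + 2)³


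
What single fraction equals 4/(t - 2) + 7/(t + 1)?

Common denominator (t - 2)(t + 1). Numerator: 4(t + 1) + 7(t - 2) = (4t + 4) + (7t - 14) = 11t - 10
Result: (11t - 10)/[(t - 2)(t + 1)]
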